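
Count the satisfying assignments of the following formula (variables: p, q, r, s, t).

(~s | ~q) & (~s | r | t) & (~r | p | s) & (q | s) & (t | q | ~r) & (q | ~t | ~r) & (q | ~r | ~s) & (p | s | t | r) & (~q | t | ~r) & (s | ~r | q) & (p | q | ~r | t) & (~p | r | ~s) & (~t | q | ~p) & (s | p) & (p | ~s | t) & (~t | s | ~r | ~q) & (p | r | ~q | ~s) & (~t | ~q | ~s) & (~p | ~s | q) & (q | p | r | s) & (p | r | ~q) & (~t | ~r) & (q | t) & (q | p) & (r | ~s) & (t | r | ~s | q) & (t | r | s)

There are 2^5 = 32 truth assignments over (p, q, r, s, t).
Split on r. With r = 1, the clauses containing r are satisfied and ~r drops from the rest; 0 of the 2^4 = 16 assignments to the other variables satisfy what remains.
With r = 0, by the same count on the reduced clause set, 1 assignment works.
(One model: p=T, q=T, r=F, s=F, t=T.)
Total: 0 + 1 = 1.

1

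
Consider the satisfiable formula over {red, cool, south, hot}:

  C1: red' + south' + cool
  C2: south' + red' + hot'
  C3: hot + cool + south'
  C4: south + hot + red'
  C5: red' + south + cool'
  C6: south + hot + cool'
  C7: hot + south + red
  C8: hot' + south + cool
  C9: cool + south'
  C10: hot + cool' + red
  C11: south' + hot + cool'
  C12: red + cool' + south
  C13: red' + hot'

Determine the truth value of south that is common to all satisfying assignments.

Suppose south = 0.
Suppose hot = 1.
The clause (cool) is unit, so cool = 1.
The clause (red') is unit, so red = 0.
But (red) is also a unit clause — contradiction.
Undo hot and try hot = 0.
The clause (red') is unit, so red = 0.
But (red) is also a unit clause — contradiction.
Neither hot = 1 nor hot = 0 works.
So every satisfying assignment has south = True.

True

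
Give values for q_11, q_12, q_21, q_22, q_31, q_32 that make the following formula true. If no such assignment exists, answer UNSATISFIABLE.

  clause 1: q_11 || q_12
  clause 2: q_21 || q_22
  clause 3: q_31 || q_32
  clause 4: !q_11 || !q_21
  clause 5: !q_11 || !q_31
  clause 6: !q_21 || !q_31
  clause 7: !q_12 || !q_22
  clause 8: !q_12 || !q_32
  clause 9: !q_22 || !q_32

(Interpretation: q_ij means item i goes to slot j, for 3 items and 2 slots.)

Branch on q_11: set q_11 = true.
Unit clause (!q_21) forces q_21 = false.
Unit clause (q_22) forces q_22 = true.
Unit clause (!q_31) forces q_31 = false.
Unit clause (q_32) forces q_32 = true.
But (!q_32) is also a unit clause — contradiction.
Undo q_11 and try q_11 = false.
Unit clause (q_12) forces q_12 = true.
Unit clause (!q_22) forces q_22 = false.
Unit clause (q_21) forces q_21 = true.
Unit clause (!q_31) forces q_31 = false.
Unit clause (q_32) forces q_32 = true.
But (!q_32) is also a unit clause — contradiction.
Both values of q_11 lead to a conflict.

UNSATISFIABLE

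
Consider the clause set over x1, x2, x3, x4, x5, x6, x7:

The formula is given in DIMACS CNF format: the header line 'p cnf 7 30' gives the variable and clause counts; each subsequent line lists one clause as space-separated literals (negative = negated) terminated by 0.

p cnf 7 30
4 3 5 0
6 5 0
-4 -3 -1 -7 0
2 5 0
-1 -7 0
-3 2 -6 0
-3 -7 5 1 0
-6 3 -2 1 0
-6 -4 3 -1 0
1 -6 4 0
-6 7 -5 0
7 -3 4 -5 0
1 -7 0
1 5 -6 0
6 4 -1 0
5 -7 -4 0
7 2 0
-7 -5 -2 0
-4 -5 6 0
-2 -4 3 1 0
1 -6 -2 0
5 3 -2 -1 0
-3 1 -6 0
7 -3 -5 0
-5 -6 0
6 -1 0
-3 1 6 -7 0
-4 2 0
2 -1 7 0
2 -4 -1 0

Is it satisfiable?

Satisfiable

Case x6 = True:
(¬x5) alone gives x5 = False.
(x2) alone gives x2 = True.
(x1) alone gives x1 = True.
(¬x7) alone gives x7 = False.
(x3) alone gives x3 = True.
Every clause is now satisfied; x4 is unconstrained.
A satisfying assignment: x1: True,  x2: True,  x3: True,  x4: True,  x5: False,  x6: True,  x7: False.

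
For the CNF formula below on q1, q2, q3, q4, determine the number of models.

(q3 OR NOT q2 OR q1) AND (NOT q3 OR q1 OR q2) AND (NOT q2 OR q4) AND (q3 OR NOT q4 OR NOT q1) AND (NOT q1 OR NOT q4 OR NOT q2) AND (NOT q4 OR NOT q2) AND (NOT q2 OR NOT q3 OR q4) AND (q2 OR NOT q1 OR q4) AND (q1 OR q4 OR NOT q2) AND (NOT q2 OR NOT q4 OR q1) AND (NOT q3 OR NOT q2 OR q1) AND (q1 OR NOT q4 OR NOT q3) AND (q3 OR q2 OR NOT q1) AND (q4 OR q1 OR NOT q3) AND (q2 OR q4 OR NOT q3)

There are 2^4 = 16 truth assignments over (q1, q2, q3, q4).
Split on q3. With q3 = true, the clauses containing q3 are satisfied and NOT q3 drops from the rest; 1 of the 2^3 = 8 assignments to the other variables satisfy what remains.
With q3 = false, by the same count on the reduced clause set, 2 assignments work.
(One model: q1=F, q2=F, q3=F, q4=F.)
Total: 1 + 2 = 3.

3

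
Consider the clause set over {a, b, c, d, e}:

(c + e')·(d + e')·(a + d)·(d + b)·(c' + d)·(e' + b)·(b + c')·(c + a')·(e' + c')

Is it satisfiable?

Yes

Case c = 1:
The clause (d) is unit, so d = 1.
The clause (b) is unit, so b = 1.
The clause (e') is unit, so e = 0.
Every clause is now satisfied; a is unconstrained.
A satisfying assignment: a=1; b=1; c=1; d=1; e=0.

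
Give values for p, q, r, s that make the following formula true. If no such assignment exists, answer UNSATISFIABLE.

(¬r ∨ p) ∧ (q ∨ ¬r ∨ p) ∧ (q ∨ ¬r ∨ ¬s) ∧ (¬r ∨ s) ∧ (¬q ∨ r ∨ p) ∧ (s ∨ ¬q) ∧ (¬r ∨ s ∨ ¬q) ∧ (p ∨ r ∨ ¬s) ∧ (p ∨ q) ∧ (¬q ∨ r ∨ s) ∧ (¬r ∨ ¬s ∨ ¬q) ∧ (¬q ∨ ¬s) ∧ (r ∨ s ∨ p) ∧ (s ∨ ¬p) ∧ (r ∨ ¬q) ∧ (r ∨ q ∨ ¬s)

Suppose r = False.
Unit clause (¬q) forces q = False.
Unit clause (p) forces p = True.
Unit clause (s) forces s = True.
Now (¬s) is unsatisfied and unit — conflict.
That branch fails; take r = True instead.
Unit clause (p) forces p = True.
Unit clause (s) forces s = True.
Unit clause (q) forces q = True.
Now (¬q) is unsatisfied and unit — conflict.
Either choice for r ends in contradiction.

UNSATISFIABLE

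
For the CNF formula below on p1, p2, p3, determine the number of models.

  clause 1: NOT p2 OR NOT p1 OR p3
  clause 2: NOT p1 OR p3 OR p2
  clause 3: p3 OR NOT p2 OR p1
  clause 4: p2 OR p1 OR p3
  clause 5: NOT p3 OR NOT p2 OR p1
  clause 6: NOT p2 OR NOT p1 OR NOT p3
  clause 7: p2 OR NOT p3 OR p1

1

There are 2^3 = 8 truth assignments over (p1, p2, p3).
Check each against the 7 clauses (columns in the order p1, p2, p3):
  F F F  ✗ fails (p2 OR p1 OR p3)
  F F T  ✗ fails (p2 OR NOT p3 OR p1)
  F T F  ✗ fails (p3 OR NOT p2 OR p1)
  F T T  ✗ fails (NOT p3 OR NOT p2 OR p1)
  T F F  ✗ fails (NOT p1 OR p3 OR p2)
  T F T  ✓ satisfies all
  T T F  ✗ fails (NOT p2 OR NOT p1 OR p3)
  T T T  ✗ fails (NOT p2 OR NOT p1 OR NOT p3)
1 of the 8 rows is a model.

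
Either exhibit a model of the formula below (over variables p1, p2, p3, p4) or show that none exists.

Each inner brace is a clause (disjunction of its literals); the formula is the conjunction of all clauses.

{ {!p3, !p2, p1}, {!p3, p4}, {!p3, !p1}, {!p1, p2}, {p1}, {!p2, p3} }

UNSATISFIABLE

From the singleton clause (p1), p1 = true.
From the singleton clause (!p3), p3 = false.
From the singleton clause (p2), p2 = true.
But (!p2) is also a unit clause — contradiction.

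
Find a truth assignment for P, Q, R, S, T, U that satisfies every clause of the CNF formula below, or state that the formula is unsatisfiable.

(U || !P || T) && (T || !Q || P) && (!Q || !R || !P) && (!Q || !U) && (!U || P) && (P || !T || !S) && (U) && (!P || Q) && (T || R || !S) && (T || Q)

UNSATISFIABLE

Unit clause (U) forces U = true.
Unit clause (!Q) forces Q = false.
Unit clause (P) forces P = true.
Now (!P) is unsatisfied and unit — conflict.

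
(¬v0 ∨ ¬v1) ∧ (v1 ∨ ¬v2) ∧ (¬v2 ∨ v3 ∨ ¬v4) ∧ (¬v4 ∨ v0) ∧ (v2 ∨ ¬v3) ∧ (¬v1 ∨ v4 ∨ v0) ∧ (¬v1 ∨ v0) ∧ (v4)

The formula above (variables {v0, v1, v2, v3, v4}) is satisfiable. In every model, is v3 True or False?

False

Suppose v3 = True.
The clause (v2) is unit, so v2 = True.
The clause (v1) is unit, so v1 = True.
The clause (¬v0) is unit, so v0 = False.
That conflicts with the unit clause (v0).
So every satisfying assignment has v3 = False.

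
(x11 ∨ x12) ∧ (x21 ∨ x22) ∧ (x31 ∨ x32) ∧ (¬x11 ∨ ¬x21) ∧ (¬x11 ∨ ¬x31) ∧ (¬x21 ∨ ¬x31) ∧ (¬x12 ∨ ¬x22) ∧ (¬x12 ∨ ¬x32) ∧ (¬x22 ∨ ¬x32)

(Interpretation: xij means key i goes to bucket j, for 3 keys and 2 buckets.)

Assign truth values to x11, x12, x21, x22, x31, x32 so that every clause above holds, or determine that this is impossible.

Branch on x11: set x11 = True.
(¬x21) alone gives x21 = False.
(x22) alone gives x22 = True.
(¬x31) alone gives x31 = False.
(x32) alone gives x32 = True.
That conflicts with the unit clause (¬x32).
Backtrack on x11: now try x11 = False.
(x12) alone gives x12 = True.
(¬x22) alone gives x22 = False.
(x21) alone gives x21 = True.
(¬x31) alone gives x31 = False.
(x32) alone gives x32 = True.
That conflicts with the unit clause (¬x32).
Neither x11 = True nor x11 = False works.

UNSATISFIABLE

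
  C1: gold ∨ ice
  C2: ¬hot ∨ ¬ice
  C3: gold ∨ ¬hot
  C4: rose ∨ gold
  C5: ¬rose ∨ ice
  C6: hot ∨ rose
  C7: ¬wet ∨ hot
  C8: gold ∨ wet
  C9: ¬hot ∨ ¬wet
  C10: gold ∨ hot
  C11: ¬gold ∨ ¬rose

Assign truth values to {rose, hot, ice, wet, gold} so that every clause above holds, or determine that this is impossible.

Suppose gold = True.
(¬rose) alone gives rose = False.
(hot) alone gives hot = True.
(¬ice) alone gives ice = False.
(¬wet) alone gives wet = False.
Every clause now holds.

rose ↦ False, hot ↦ True, ice ↦ False, wet ↦ False, gold ↦ True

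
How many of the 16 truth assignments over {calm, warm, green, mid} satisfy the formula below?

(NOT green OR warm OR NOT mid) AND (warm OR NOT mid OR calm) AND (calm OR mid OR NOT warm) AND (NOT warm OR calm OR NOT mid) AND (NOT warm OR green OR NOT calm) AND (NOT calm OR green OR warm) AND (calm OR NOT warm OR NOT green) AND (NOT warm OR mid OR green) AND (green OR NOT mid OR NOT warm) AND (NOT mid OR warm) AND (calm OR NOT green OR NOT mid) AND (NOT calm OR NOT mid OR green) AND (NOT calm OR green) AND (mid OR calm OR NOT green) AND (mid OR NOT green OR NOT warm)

3

There are 2^4 = 16 truth assignments over (calm, warm, green, mid).
Split on calm. With calm = true, the clauses containing calm are satisfied and NOT calm drops from the rest; 2 of the 2^3 = 8 assignments to the other variables satisfy what remains.
With calm = false, by the same count on the reduced clause set, 1 assignment works.
(One model: calm=F, warm=F, green=F, mid=F.)
Total: 2 + 1 = 3.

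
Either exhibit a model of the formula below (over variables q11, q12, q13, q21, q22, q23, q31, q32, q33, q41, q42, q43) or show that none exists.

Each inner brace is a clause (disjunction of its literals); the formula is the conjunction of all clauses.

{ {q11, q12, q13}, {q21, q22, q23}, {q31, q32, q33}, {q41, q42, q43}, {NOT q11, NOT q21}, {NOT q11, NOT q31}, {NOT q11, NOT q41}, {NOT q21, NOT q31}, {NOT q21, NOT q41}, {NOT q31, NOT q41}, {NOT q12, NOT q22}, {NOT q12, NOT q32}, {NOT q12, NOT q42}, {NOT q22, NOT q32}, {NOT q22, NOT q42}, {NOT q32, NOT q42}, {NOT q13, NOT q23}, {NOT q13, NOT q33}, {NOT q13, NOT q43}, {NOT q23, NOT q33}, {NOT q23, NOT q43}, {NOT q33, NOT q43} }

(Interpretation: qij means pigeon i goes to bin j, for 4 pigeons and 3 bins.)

UNSATISFIABLE

Case q11 = false:
Case q12 = true:
(NOT q22) alone gives q22 = false.
(NOT q32) alone gives q32 = false.
(NOT q42) alone gives q42 = false.
Case q21 = true:
(NOT q31) alone gives q31 = false.
(q33) alone gives q33 = true.
(NOT q41) alone gives q41 = false.
(q43) alone gives q43 = true.
But (NOT q43) is also a unit clause — contradiction.
Backtrack on q21: now try q21 = false.
(q23) alone gives q23 = true.
(NOT q13) alone gives q13 = false.
(NOT q33) alone gives q33 = false.
(q31) alone gives q31 = true.
(NOT q41) alone gives q41 = false.
(q43) alone gives q43 = true.
But (NOT q43) is also a unit clause — contradiction.
Neither q21 = true nor q21 = false works.
Backtrack on q12: now try q12 = false.
(q13) alone gives q13 = true.
(NOT q23) alone gives q23 = false.
(NOT q33) alone gives q33 = false.
(NOT q43) alone gives q43 = false.
Case q21 = true:
(NOT q31) alone gives q31 = false.
(q32) alone gives q32 = true.
(NOT q41) alone gives q41 = false.
(q42) alone gives q42 = true.
But (NOT q42) is also a unit clause — contradiction.
Backtrack on q21: now try q21 = false.
(q22) alone gives q22 = true.
(NOT q32) alone gives q32 = false.
(q31) alone gives q31 = true.
(NOT q41) alone gives q41 = false.
(q42) alone gives q42 = true.
But (NOT q42) is also a unit clause — contradiction.
Neither q21 = true nor q21 = false works.
Neither q12 = true nor q12 = false works.
Backtrack on q11: now try q11 = true.
(NOT q21) alone gives q21 = false.
(NOT q31) alone gives q31 = false.
(NOT q41) alone gives q41 = false.
Case q22 = true:
(NOT q12) alone gives q12 = false.
(NOT q32) alone gives q32 = false.
(q33) alone gives q33 = true.
(NOT q42) alone gives q42 = false.
(q43) alone gives q43 = true.
But (NOT q43) is also a unit clause — contradiction.
Backtrack on q22: now try q22 = false.
(q23) alone gives q23 = true.
(NOT q13) alone gives q13 = false.
(NOT q33) alone gives q33 = false.
(q32) alone gives q32 = true.
(NOT q12) alone gives q12 = false.
(NOT q42) alone gives q42 = false.
(q43) alone gives q43 = true.
But (NOT q43) is also a unit clause — contradiction.
Neither q22 = true nor q22 = false works.
Neither q11 = true nor q11 = false works.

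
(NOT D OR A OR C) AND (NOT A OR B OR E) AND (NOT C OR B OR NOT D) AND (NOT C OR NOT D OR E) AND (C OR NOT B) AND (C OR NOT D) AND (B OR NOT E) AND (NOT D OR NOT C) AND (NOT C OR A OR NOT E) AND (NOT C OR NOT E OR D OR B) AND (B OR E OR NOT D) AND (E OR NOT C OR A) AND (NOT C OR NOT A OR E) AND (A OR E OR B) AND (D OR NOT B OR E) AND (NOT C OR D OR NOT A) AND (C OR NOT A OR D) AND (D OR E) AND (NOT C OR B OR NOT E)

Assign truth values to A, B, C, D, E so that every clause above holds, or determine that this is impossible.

UNSATISFIABLE

Case C = true:
The clause (NOT D) is unit, so D = false.
The clause (NOT A) is unit, so A = false.
The clause (NOT E) is unit, so E = false.
That conflicts with the unit clause (E).
Undo C and try C = false.
The clause (NOT B) is unit, so B = false.
The clause (NOT D) is unit, so D = false.
The clause (NOT E) is unit, so E = false.
That conflicts with the unit clause (E).
Neither C = true nor C = false works.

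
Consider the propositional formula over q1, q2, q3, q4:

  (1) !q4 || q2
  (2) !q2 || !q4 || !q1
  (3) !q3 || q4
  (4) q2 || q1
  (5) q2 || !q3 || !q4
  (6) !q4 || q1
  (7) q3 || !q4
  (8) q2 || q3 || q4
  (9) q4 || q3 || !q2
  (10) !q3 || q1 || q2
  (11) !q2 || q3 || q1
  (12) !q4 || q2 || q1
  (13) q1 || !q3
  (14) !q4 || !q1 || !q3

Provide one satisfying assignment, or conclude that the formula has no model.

UNSATISFIABLE

Suppose q4 = false.
From the singleton clause (!q3), q3 = false.
From the singleton clause (q2), q2 = true.
Now (!q2) is unsatisfied and unit — conflict.
Backtrack on q4: now try q4 = true.
From the singleton clause (q2), q2 = true.
From the singleton clause (!q1), q1 = false.
Now (q1) is unsatisfied and unit — conflict.
Either choice for q4 ends in contradiction.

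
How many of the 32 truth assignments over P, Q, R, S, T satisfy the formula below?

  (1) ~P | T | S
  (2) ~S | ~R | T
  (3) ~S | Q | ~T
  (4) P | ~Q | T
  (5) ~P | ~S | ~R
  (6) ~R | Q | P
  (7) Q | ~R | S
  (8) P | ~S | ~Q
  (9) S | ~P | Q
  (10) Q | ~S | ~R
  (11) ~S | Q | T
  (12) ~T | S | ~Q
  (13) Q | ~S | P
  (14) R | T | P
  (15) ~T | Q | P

2

There are 2^5 = 32 truth assignments over (P, Q, R, S, T).
Split on Q. With Q = 1, the clauses containing Q are satisfied and ~Q drops from the rest; 2 of the 2^4 = 16 assignments to the other variables satisfy what remains.
With Q = 0, by the same count on the reduced clause set, 0 assignments work.
(One model: P=T, Q=T, R=F, S=T, T=F.)
Total: 2 + 0 = 2.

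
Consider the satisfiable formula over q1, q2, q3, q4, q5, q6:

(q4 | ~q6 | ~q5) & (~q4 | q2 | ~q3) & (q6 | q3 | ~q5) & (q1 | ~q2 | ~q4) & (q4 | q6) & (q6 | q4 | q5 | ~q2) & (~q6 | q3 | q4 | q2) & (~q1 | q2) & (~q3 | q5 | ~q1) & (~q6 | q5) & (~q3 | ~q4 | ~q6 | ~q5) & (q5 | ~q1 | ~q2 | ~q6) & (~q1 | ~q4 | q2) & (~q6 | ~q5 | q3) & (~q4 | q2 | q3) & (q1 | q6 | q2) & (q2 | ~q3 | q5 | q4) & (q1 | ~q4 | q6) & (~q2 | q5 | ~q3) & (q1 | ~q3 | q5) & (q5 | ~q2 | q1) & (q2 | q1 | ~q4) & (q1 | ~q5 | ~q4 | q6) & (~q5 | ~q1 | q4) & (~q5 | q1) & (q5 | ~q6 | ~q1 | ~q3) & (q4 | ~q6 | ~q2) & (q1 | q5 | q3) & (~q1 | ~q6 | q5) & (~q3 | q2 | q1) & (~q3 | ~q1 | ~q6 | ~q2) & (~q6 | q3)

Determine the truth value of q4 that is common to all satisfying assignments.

Suppose q4 = 0.
Unit clause (q6) forces q6 = 1.
Unit clause (~q5) forces q5 = 0.
But (q5) is also a unit clause — contradiction.
So every satisfying assignment has q4 = True.

True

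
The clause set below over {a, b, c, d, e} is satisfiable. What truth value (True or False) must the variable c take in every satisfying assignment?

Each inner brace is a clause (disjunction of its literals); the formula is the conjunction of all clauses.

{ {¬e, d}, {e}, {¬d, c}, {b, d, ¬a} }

True

Suppose c = False.
From the singleton clause (e), e = True.
From the singleton clause (d), d = True.
Now (¬d) is unsatisfied and unit — conflict.
So every satisfying assignment has c = True.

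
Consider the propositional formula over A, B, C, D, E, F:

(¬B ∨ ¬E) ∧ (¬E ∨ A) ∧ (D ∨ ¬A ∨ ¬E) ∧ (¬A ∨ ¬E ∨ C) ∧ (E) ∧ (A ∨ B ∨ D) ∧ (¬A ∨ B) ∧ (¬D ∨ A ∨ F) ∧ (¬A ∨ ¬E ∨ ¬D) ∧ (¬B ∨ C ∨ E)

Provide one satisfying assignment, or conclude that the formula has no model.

(E) alone gives E = True.
(¬B) alone gives B = False.
(A) alone gives A = True.
That conflicts with the unit clause (¬A).

UNSATISFIABLE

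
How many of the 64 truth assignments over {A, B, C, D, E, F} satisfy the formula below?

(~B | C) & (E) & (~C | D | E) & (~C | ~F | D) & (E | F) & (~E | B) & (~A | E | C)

6

There are 2^6 = 64 truth assignments over (A, B, C, D, E, F).
Split on E. With E = 1, the clauses containing E are satisfied and ~E drops from the rest; 6 of the 2^5 = 32 assignments to the other variables satisfy what remains.
With E = 0, by the same count on the reduced clause set, 0 assignments work.
(One model: A=F, B=T, C=T, D=F, E=T, F=F.)
Total: 6 + 0 = 6.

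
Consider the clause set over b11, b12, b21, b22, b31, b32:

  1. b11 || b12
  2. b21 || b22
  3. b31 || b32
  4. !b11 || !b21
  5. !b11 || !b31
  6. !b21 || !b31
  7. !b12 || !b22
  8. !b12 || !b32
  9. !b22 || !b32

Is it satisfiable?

No, unsatisfiable

Suppose b11 = true.
From the singleton clause (!b21), b21 = false.
From the singleton clause (b22), b22 = true.
From the singleton clause (!b31), b31 = false.
From the singleton clause (b32), b32 = true.
That conflicts with the unit clause (!b32).
Undo b11 and try b11 = false.
From the singleton clause (b12), b12 = true.
From the singleton clause (!b22), b22 = false.
From the singleton clause (b21), b21 = true.
From the singleton clause (!b31), b31 = false.
From the singleton clause (b32), b32 = true.
That conflicts with the unit clause (!b32).
Both values of b11 lead to a conflict.
No assignment satisfies every clause.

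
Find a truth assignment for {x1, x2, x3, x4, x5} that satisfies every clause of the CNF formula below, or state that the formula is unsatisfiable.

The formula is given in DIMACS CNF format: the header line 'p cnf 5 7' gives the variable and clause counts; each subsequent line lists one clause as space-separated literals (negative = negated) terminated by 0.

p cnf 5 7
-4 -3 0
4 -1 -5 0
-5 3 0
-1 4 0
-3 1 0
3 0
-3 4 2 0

The clause (x3) is unit, so x3 = True.
The clause (¬x4) is unit, so x4 = False.
The clause (¬x1) is unit, so x1 = False.
But (x1) is also a unit clause — contradiction.

UNSATISFIABLE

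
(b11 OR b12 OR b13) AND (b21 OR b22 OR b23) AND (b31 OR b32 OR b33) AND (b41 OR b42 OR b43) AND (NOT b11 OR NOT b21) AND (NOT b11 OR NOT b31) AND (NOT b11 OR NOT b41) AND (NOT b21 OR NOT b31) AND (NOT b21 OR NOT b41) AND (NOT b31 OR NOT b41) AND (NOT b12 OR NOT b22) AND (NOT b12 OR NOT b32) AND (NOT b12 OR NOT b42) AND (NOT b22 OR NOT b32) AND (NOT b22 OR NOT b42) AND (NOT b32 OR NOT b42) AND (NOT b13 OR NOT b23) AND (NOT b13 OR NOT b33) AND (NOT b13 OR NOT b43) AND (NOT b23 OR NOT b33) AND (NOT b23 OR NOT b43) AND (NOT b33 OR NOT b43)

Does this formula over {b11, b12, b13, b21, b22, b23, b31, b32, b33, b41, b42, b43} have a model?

No

Branch on b11: set b11 = false.
Branch on b12: set b12 = true.
(NOT b22) alone gives b22 = false.
(NOT b32) alone gives b32 = false.
(NOT b42) alone gives b42 = false.
Branch on b21: set b21 = true.
(NOT b31) alone gives b31 = false.
(b33) alone gives b33 = true.
(NOT b41) alone gives b41 = false.
(b43) alone gives b43 = true.
That conflicts with the unit clause (NOT b43).
That branch fails; take b21 = false instead.
(b23) alone gives b23 = true.
(NOT b13) alone gives b13 = false.
(NOT b33) alone gives b33 = false.
(b31) alone gives b31 = true.
(NOT b41) alone gives b41 = false.
(b43) alone gives b43 = true.
That conflicts with the unit clause (NOT b43).
Both values of b21 lead to a conflict.
That branch fails; take b12 = false instead.
(b13) alone gives b13 = true.
(NOT b23) alone gives b23 = false.
(NOT b33) alone gives b33 = false.
(NOT b43) alone gives b43 = false.
Branch on b21: set b21 = true.
(NOT b31) alone gives b31 = false.
(b32) alone gives b32 = true.
(NOT b41) alone gives b41 = false.
(b42) alone gives b42 = true.
That conflicts with the unit clause (NOT b42).
That branch fails; take b21 = false instead.
(b22) alone gives b22 = true.
(NOT b32) alone gives b32 = false.
(b31) alone gives b31 = true.
(NOT b41) alone gives b41 = false.
(b42) alone gives b42 = true.
That conflicts with the unit clause (NOT b42).
Both values of b21 lead to a conflict.
Both values of b12 lead to a conflict.
That branch fails; take b11 = true instead.
(NOT b21) alone gives b21 = false.
(NOT b31) alone gives b31 = false.
(NOT b41) alone gives b41 = false.
Branch on b22: set b22 = true.
(NOT b12) alone gives b12 = false.
(NOT b32) alone gives b32 = false.
(b33) alone gives b33 = true.
(NOT b42) alone gives b42 = false.
(b43) alone gives b43 = true.
That conflicts with the unit clause (NOT b43).
That branch fails; take b22 = false instead.
(b23) alone gives b23 = true.
(NOT b13) alone gives b13 = false.
(NOT b33) alone gives b33 = false.
(b32) alone gives b32 = true.
(NOT b12) alone gives b12 = false.
(NOT b42) alone gives b42 = false.
(b43) alone gives b43 = true.
That conflicts with the unit clause (NOT b43).
Both values of b22 lead to a conflict.
Both values of b11 lead to a conflict.
No assignment satisfies every clause.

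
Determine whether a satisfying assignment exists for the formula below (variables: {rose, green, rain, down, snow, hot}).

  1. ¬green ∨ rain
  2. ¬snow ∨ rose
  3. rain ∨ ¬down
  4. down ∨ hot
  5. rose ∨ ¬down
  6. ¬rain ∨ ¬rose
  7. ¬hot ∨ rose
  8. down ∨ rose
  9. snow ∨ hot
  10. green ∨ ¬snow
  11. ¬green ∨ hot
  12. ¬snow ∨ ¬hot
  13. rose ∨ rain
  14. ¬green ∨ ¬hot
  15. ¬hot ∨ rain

Unsatisfiable

Suppose green = False.
From the singleton clause (¬snow), snow = False.
From the singleton clause (hot), hot = True.
From the singleton clause (rose), rose = True.
From the singleton clause (¬rain), rain = False.
That conflicts with the unit clause (rain).
Backtrack on green: now try green = True.
From the singleton clause (rain), rain = True.
From the singleton clause (¬rose), rose = False.
From the singleton clause (¬snow), snow = False.
From the singleton clause (¬down), down = False.
That conflicts with the unit clause (down).
Either choice for green ends in contradiction.
No assignment satisfies every clause.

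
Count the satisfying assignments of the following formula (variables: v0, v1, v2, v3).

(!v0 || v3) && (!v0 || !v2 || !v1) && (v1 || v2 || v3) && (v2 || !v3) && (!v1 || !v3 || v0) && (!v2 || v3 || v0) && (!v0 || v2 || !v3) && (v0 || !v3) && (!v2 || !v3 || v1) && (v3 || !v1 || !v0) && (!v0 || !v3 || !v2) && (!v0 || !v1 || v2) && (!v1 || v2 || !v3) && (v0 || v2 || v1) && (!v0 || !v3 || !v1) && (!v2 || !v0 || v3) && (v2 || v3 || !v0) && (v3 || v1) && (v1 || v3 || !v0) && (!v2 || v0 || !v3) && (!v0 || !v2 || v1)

There are 2^4 = 16 truth assignments over (v0, v1, v2, v3).
Check each against the 21 clauses (columns in the order v0, v1, v2, v3):
  F F F F  ✗ fails (v1 || v2 || v3)
  F F F T  ✗ fails (v2 || !v3)
  F F T F  ✗ fails (!v2 || v3 || v0)
  F F T T  ✗ fails (v0 || !v3)
  F T F F  ✓ satisfies all
  F T F T  ✗ fails (v2 || !v3)
  F T T F  ✗ fails (!v2 || v3 || v0)
  F T T T  ✗ fails (!v1 || !v3 || v0)
  T F F F  ✗ fails (!v0 || v3)
  T F F T  ✗ fails (v2 || !v3)
  T F T F  ✗ fails (!v0 || v3)
  T F T T  ✗ fails (!v2 || !v3 || v1)
  T T F F  ✗ fails (!v0 || v3)
  T T F T  ✗ fails (v2 || !v3)
  T T T F  ✗ fails (!v0 || v3)
  T T T T  ✗ fails (!v0 || !v2 || !v1)
1 of the 16 rows is a model.

1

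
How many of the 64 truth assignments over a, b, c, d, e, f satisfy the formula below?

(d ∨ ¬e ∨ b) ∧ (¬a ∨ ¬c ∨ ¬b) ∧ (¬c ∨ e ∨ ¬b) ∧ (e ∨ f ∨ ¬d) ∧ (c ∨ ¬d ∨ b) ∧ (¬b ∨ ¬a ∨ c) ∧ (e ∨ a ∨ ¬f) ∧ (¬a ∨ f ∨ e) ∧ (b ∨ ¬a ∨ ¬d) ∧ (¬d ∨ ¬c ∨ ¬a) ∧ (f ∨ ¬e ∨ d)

13

There are 2^6 = 64 truth assignments over (a, b, c, d, e, f).
Split on d. With d = True, the clauses containing d are satisfied and ¬d drops from the rest; 6 of the 2^5 = 32 assignments to the other variables satisfy what remains.
With d = False, by the same count on the reduced clause set, 7 assignments work.
(One model: a=F, b=F, c=F, d=F, e=F, f=F.)
Total: 6 + 7 = 13.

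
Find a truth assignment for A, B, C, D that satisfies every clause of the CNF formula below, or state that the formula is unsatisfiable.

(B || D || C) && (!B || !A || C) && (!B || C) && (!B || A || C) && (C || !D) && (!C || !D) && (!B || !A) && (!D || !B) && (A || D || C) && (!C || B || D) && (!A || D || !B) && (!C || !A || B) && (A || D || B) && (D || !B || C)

A ↦ false; B ↦ true; C ↦ true; D ↦ false

Try B = true.
From the singleton clause (C), C = true.
From the singleton clause (!D), D = false.
From the singleton clause (!A), A = false.
All clauses are satisfied.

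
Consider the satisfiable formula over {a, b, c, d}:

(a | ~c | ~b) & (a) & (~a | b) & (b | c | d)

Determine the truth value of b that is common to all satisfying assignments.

True

Suppose b = 0.
Unit clause (a) forces a = 1.
Now (~a) is unsatisfied and unit — conflict.
So every satisfying assignment has b = True.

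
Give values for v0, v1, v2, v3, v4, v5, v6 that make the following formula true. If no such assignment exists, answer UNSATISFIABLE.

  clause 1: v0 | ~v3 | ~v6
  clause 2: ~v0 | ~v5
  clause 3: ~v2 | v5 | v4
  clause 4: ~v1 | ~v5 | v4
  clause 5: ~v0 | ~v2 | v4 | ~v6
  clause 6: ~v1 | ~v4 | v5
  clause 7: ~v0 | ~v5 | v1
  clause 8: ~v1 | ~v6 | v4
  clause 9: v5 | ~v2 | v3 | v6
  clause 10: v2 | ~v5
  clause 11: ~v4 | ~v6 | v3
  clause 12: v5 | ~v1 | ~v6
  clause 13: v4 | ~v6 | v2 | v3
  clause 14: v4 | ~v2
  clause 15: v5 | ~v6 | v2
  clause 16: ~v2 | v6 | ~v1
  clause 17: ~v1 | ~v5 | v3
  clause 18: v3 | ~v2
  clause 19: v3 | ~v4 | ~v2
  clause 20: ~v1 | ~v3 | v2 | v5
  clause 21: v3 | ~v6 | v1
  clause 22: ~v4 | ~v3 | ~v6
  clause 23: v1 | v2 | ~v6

v0 ↦ 0,  v1 ↦ 1,  v2 ↦ 0,  v3 ↦ 0,  v4 ↦ 0,  v5 ↦ 0,  v6 ↦ 0

Branch on v0: set v0 = 0.
Branch on v3: set v3 = 0.
Unit clause (~v2) forces v2 = 0.
Unit clause (~v5) forces v5 = 0.
Unit clause (~v6) forces v6 = 0.
Branch on v1: set v1 = 1.
Unit clause (~v4) forces v4 = 0.
All clauses are satisfied.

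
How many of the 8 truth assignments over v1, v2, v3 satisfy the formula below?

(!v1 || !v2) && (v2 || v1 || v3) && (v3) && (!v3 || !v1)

There are 2^3 = 8 truth assignments over (v1, v2, v3).
Check each against the 4 clauses (columns in the order v1, v2, v3):
  F F F  ✗ fails (v2 || v1 || v3)
  F F T  ✓ satisfies all
  F T F  ✗ fails (v3)
  F T T  ✓ satisfies all
  T F F  ✗ fails (v3)
  T F T  ✗ fails (!v3 || !v1)
  T T F  ✗ fails (!v1 || !v2)
  T T T  ✗ fails (!v1 || !v2)
2 of the 8 rows are models.

2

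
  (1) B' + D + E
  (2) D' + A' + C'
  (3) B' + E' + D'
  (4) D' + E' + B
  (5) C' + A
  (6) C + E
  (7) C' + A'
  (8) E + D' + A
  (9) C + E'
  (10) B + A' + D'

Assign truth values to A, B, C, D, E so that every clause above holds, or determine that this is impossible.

UNSATISFIABLE

Case C = 0:
Unit clause (E) forces E = 1.
That conflicts with the unit clause (E').
Undo C and try C = 1.
Unit clause (A) forces A = 1.
That conflicts with the unit clause (A').
Both values of C lead to a conflict.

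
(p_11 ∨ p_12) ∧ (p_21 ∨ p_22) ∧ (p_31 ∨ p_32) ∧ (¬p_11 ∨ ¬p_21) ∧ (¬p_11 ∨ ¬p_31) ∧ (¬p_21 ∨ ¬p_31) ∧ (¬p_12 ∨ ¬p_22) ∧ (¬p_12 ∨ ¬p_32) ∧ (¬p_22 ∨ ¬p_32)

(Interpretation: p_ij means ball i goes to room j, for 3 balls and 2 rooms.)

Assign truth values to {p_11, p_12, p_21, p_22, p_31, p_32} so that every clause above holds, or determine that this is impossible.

UNSATISFIABLE

Try p_11 = True.
From the singleton clause (¬p_21), p_21 = False.
From the singleton clause (p_22), p_22 = True.
From the singleton clause (¬p_31), p_31 = False.
From the singleton clause (p_32), p_32 = True.
That conflicts with the unit clause (¬p_32).
Undo p_11 and try p_11 = False.
From the singleton clause (p_12), p_12 = True.
From the singleton clause (¬p_22), p_22 = False.
From the singleton clause (p_21), p_21 = True.
From the singleton clause (¬p_31), p_31 = False.
From the singleton clause (p_32), p_32 = True.
That conflicts with the unit clause (¬p_32).
Either choice for p_11 ends in contradiction.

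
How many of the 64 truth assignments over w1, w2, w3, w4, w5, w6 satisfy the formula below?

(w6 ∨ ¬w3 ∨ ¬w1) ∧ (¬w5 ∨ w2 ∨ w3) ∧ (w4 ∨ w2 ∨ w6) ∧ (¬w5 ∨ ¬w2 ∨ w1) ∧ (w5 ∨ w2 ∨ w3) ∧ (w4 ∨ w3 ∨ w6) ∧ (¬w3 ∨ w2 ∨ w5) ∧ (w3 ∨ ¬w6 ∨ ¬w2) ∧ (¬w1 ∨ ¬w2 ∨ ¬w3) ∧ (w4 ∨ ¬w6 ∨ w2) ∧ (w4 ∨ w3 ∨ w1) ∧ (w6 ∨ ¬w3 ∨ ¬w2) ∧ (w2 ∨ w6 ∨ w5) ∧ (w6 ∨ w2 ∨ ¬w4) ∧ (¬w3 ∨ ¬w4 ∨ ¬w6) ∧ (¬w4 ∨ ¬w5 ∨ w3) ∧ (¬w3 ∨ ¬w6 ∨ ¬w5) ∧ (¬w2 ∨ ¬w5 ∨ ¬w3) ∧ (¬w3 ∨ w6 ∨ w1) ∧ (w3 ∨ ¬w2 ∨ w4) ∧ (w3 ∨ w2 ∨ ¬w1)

There are 2^6 = 64 truth assignments over (w1, w2, w3, w4, w5, w6).
Split on w1. With w1 = True, the clauses containing w1 are satisfied and ¬w1 drops from the rest; 1 of the 2^5 = 32 assignments to the other variables satisfy what remains.
With w1 = False, by the same count on the reduced clause set, 2 assignments work.
(One model: w1=F, w2=T, w3=F, w4=T, w5=F, w6=F.)
Total: 1 + 2 = 3.

3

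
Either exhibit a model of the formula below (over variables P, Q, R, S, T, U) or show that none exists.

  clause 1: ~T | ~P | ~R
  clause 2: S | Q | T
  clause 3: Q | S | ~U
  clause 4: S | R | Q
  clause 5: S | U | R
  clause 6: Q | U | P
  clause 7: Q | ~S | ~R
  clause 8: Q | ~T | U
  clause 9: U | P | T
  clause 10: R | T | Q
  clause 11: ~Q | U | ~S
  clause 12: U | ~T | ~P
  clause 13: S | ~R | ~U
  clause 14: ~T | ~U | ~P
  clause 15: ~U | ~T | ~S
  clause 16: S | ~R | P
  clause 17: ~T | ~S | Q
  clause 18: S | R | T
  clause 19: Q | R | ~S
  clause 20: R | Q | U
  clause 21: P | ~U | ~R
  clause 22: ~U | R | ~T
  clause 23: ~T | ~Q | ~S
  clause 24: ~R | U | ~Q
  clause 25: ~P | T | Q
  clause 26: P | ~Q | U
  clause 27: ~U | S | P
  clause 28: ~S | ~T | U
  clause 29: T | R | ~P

Case T = 0:
Case S = 1:
Case Q = 1:
Unit clause (U) forces U = 1.
Case P = 1:
Unit clause (R) forces R = 1.
This assignment satisfies each clause.

P ↦ 1,  Q ↦ 1,  R ↦ 1,  S ↦ 1,  T ↦ 0,  U ↦ 1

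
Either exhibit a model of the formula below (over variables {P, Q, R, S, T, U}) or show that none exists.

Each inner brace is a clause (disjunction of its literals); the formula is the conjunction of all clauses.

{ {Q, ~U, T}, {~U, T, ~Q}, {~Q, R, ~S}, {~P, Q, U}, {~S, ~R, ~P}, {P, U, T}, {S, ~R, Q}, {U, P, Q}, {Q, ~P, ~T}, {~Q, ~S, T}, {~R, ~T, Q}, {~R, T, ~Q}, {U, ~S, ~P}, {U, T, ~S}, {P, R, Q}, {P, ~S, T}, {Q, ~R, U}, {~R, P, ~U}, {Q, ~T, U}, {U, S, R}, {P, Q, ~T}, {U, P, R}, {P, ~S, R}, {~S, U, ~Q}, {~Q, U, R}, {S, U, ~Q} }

P=1,  Q=1,  R=0,  S=0,  T=1,  U=1

Branch on Q: set Q = 1.
Branch on U: set U = 1.
The clause (T) is unit, so T = 1.
Branch on R: set R = 0.
The clause (~S) is unit, so S = 0.
Every clause is now satisfied; P is unconstrained.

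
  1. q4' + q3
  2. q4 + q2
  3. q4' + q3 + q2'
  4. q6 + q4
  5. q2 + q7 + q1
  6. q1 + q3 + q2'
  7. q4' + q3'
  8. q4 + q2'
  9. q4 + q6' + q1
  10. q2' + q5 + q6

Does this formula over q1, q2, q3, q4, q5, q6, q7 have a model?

Suppose q4 = 0.
From the singleton clause (q2), q2 = 1.
That conflicts with the unit clause (q2').
Undo q4 and try q4 = 1.
From the singleton clause (q3), q3 = 1.
That conflicts with the unit clause (q3').
Either choice for q4 ends in contradiction.
No assignment satisfies every clause.

Unsatisfiable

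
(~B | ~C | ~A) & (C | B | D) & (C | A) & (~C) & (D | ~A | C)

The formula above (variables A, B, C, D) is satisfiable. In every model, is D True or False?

True

Suppose D = 0.
Unit clause (~C) forces C = 0.
Unit clause (B) forces B = 1.
Unit clause (A) forces A = 1.
But (~A) is also a unit clause — contradiction.
So every satisfying assignment has D = True.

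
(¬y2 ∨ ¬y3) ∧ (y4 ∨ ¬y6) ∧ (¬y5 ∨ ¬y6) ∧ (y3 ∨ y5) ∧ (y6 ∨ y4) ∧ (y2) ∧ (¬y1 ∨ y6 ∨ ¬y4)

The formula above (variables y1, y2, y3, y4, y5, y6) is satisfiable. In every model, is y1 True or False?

Suppose y1 = True.
The clause (y2) is unit, so y2 = True.
The clause (¬y3) is unit, so y3 = False.
The clause (y5) is unit, so y5 = True.
The clause (¬y6) is unit, so y6 = False.
The clause (y4) is unit, so y4 = True.
But (¬y4) is also a unit clause — contradiction.
So every satisfying assignment has y1 = False.

False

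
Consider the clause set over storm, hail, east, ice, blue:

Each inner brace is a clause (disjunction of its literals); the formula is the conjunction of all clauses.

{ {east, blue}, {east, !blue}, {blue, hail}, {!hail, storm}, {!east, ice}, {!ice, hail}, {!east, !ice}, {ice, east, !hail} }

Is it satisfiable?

Suppose east = true.
From the singleton clause (ice), ice = true.
Now (!ice) is unsatisfied and unit — conflict.
Undo east and try east = false.
From the singleton clause (blue), blue = true.
Now (!blue) is unsatisfied and unit — conflict.
Neither east = true nor east = false works.
No assignment satisfies every clause.

No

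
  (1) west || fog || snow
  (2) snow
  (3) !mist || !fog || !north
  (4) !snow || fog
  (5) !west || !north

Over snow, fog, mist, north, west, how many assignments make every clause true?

5

There are 2^5 = 32 truth assignments over (snow, fog, mist, north, west).
Split on west. With west = true, the clauses containing west are satisfied and !west drops from the rest; 2 of the 2^4 = 16 assignments to the other variables satisfy what remains.
With west = false, by the same count on the reduced clause set, 3 assignments work.
(One model: snow=T, fog=T, mist=F, north=F, west=F.)
Total: 2 + 3 = 5.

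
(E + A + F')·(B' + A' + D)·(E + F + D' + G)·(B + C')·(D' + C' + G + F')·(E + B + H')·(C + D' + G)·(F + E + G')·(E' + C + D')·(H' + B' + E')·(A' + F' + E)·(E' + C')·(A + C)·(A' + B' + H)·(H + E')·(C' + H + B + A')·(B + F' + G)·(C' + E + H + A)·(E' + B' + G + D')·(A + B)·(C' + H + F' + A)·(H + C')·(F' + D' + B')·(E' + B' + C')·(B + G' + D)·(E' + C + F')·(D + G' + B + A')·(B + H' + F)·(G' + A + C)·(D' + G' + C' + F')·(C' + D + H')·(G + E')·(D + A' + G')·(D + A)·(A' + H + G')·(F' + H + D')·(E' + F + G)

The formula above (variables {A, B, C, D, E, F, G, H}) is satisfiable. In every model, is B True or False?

False

Suppose B = 1.
Suppose A = 0.
Unit clause (C) forces C = 1.
Unit clause (E') forces E = 0.
Unit clause (F') forces F = 0.
Unit clause (G') forces G = 0.
Unit clause (D') forces D = 0.
Now (D) is unsatisfied and unit — conflict.
So A must be the other value — set A = 1.
Unit clause (D) forces D = 1.
Unit clause (H) forces H = 1.
Unit clause (E') forces E = 0.
Unit clause (F') forces F = 0.
Unit clause (G) forces G = 1.
Now (G') is unsatisfied and unit — conflict.
Neither A = 1 nor A = 0 works.
So every satisfying assignment has B = False.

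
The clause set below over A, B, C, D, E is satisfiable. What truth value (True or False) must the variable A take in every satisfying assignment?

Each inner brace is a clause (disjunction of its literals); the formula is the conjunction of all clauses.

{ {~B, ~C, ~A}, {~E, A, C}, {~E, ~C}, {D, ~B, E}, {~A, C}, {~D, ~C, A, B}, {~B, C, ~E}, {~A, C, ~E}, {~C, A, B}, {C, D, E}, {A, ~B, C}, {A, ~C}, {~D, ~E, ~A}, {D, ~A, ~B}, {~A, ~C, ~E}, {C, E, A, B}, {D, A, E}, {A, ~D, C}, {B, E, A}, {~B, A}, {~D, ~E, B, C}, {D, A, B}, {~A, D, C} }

Suppose A = 0.
From the singleton clause (~C), C = 0.
From the singleton clause (~E), E = 0.
From the singleton clause (D), D = 1.
But (~D) is also a unit clause — contradiction.
So every satisfying assignment has A = True.

True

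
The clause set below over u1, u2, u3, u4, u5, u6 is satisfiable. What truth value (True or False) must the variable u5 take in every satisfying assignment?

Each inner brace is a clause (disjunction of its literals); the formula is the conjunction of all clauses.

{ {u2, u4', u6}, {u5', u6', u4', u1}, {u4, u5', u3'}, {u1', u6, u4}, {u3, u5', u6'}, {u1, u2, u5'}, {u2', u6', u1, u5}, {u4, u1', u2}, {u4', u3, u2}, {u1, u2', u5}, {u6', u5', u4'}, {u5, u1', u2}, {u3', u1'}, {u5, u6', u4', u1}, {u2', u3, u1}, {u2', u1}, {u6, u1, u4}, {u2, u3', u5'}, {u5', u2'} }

False

Suppose u5 = 1.
Unit clause (u2') forces u2 = 0.
Unit clause (u1) forces u1 = 1.
Unit clause (u4) forces u4 = 1.
Unit clause (u6) forces u6 = 1.
But (u6') is also a unit clause — contradiction.
So every satisfying assignment has u5 = False.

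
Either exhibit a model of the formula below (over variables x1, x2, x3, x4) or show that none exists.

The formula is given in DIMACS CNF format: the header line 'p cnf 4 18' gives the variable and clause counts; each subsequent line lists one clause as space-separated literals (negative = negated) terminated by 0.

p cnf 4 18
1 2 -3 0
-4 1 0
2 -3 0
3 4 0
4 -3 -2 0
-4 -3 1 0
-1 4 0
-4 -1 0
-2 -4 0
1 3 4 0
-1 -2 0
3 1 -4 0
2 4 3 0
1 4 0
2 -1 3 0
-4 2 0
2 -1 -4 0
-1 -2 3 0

Try x4 = False.
(x3) alone gives x3 = True.
(x2) alone gives x2 = True.
That conflicts with the unit clause (¬x2).
So x4 must be the other value — set x4 = True.
(x1) alone gives x1 = True.
That conflicts with the unit clause (¬x1).
Neither x4 = True nor x4 = False works.

UNSATISFIABLE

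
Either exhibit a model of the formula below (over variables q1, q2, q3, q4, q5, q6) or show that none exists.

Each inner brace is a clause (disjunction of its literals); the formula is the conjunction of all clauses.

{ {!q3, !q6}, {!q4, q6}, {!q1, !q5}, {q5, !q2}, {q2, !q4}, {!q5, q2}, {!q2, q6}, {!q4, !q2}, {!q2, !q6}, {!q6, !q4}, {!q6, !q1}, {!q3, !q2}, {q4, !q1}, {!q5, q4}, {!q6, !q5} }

q1=false; q2=false; q3=false; q4=false; q5=false; q6=false

Suppose q3 = false.
Suppose q4 = false.
From the singleton clause (!q1), q1 = false.
From the singleton clause (!q5), q5 = false.
From the singleton clause (!q2), q2 = false.
Every clause is now satisfied; q6 is unconstrained.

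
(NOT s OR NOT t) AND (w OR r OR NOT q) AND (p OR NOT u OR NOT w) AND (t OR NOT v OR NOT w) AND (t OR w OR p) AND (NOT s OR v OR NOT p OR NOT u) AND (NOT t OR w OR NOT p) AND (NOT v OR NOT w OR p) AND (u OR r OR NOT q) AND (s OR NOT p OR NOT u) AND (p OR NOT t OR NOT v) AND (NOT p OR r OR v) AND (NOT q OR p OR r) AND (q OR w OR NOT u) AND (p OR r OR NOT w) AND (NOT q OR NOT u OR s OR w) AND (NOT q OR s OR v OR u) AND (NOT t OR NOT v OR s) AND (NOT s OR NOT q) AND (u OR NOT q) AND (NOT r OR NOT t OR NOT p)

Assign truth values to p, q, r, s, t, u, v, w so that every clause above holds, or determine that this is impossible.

Try s = false.
Try p = true.
Unit clause (NOT u) forces u = false.
Unit clause (NOT q) forces q = false.
Try t = false.
Try v = false.
Unit clause (r) forces r = true.
Every clause is now satisfied; w is unconstrained.

p=true,  q=false,  r=true,  s=false,  t=false,  u=false,  v=false,  w=true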